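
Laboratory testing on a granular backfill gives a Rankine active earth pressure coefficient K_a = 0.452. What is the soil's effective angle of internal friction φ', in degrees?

K_a = tan²(45° − φ/2) ⇒ 45° − φ/2 = arctan(√0.452) = 33.91°.
φ = 2(45° − 33.91°) = 22.17°.

22.2°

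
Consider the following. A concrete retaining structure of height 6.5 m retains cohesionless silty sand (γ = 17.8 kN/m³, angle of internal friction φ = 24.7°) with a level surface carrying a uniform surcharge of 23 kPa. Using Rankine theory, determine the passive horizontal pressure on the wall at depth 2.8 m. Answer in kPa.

177 kPa

K_p = (1 + sin φ)/(1 − sin φ) = 2.436.
σ_v = γz + q = 17.8 × 2.8 + 23 = 72.84 kPa.
σ_h = K_p σ_v = 2.436 × 72.84 = 177.4 kPa.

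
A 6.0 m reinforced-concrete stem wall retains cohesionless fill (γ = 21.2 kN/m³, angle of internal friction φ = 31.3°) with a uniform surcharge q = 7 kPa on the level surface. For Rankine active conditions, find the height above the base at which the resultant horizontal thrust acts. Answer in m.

K_a = 0.3162.
Triangular part P₁ = ½K_aγH² = 120.7 at H/3 = 2.000 m; rectangular part P₂ = K_a q H = 13.28 at H/2 = 3.000 m.
ȳ = (P₁·2.000 + P₂·3.000)/(P₁+P₂) = 2.099 m.

2.10 m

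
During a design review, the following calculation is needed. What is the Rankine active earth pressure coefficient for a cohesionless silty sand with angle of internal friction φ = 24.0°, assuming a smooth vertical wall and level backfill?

K_a = (1 − sin φ)/(1 + sin φ) = (1 − sin 24.0°)/(1 + sin 24.0°) = 0.4217.

0.422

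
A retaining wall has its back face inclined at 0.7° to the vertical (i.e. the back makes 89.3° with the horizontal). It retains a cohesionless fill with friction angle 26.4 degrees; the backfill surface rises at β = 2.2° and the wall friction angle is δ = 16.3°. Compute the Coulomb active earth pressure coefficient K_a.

0.358

K_a = sin²(α+φ) / [sin²α · sin(α−δ) · (1 + √{sin(φ+δ)sin(φ−β) / (sin(α−δ)sin(α+β))})²].
With α = 89.3°, φ = 26.4°, δ = 16.3°, β = 2.2°: K_a = 0.3584.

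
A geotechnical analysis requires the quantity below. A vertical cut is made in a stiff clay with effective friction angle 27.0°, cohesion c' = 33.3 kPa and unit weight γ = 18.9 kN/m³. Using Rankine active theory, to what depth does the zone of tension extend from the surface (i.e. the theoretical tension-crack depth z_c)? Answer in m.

K_a = tan²(45° − 27.0°/2) = 0.3755; √K_a = 0.6128.
The active pressure is zero where K_a γ z = 2c√K_a, so z_c = 2c/(γ√K_a) = 2×33.3/(18.9×0.6128) = 5.750 m.

5.75 m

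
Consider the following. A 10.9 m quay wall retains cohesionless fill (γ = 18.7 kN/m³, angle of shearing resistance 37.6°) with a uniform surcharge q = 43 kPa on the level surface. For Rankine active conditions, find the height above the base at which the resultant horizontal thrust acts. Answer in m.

4.17 m

K_a = 0.2421.
Triangular part P₁ = ½K_aγH² = 269.0 at H/3 = 3.633 m; rectangular part P₂ = K_a q H = 113.5 at H/2 = 5.450 m.
ȳ = (P₁·3.633 + P₂·5.450)/(P₁+P₂) = 4.172 m.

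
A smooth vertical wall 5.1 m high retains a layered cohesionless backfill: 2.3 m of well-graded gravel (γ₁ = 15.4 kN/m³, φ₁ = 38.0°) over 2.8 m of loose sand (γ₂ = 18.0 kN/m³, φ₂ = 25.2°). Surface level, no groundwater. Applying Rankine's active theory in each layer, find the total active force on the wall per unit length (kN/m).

78.0 kN/m

K_a1 = tan²(45°−38.0°/2) = 0.2379; K_a2 = tan²(45°−25.2°/2) = 0.4027.
Layer 1: σ at base = K_a1 γ₁ h₁ = 8.426 kPa; P₁ = ½×8.426×2.3 = 9.690.
Layer 2: σ_v at top = γ₁h₁ = 35.42; σ_h top = K_a2×35.42 = 14.27; σ_h base = K_a2×(35.42+18.0×2.8) = 34.56.
P₂ = ½(14.27+34.56)×2.8 = 68.36. Total P_a = 9.690+68.36 = 78.05 kN/m.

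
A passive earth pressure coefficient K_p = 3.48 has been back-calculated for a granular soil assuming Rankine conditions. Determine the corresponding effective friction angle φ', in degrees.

33.6°

K_p = (1+sin φ)/(1−sin φ) ⇒ sin φ = (K_p − 1)/(K_p + 1) = 0.5536.
φ = arcsin(0.5536) = 33.61°.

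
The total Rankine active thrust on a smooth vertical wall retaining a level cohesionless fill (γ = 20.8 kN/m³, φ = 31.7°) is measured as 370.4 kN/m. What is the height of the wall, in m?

10.7 m

K_a = 0.3111. P_a = ½ K_a γ H² ⇒ H = √(2P_a/(K_a γ)).
H = √(2×370.4/(0.3111×20.8)) = 10.70 m.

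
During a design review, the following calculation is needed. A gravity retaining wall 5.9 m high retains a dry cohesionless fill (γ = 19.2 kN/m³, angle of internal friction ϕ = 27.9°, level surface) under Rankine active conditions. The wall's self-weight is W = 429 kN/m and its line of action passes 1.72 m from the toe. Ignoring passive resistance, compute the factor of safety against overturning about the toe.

K_a = tan²(45° − 27.9°/2) = 0.3625.
P_a = ½K_aγH² = 0.5×0.3625×19.2×5.9² = 121.1 kN/m, acting at H/3 = 1.967 m above the base.
Overturning moment M_o = P_a × H/3 = 121.1 × 1.967 = 238.2.
Resisting moment M_r = W × 1.72 = 429 × 1.72 = 737.9.
FS_overturning = M_r/M_o = 737.9/238.2 = 3.098.

3.10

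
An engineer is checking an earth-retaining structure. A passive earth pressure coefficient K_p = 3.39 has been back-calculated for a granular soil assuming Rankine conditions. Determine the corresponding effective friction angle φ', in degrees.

K_p = (1+sin φ)/(1−sin φ) ⇒ sin φ = (K_p − 1)/(K_p + 1) = 0.5444.
φ = arcsin(0.5444) = 32.98°.

33.0°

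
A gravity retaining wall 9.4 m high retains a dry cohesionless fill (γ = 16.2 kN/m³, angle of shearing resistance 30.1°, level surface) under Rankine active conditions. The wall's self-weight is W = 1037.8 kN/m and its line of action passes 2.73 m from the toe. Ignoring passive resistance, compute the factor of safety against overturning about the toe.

3.81

K_a = tan²(45° − 30.1°/2) = 0.3320.
P_a = ½K_aγH² = 0.5×0.3320×16.2×9.4² = 237.6 kN/m, acting at H/3 = 3.133 m above the base.
Overturning moment M_o = P_a × H/3 = 237.6 × 3.133 = 744.5.
Resisting moment M_r = W × 2.73 = 1037.8 × 2.73 = 2833.
FS_overturning = M_r/M_o = 2833/744.5 = 3.805.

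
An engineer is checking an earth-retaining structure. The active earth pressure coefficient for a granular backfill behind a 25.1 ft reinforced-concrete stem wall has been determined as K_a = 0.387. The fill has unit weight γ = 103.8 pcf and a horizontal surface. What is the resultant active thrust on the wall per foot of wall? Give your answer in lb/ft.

12700 lb/ft

P = ½ K_a γ H² = 0.5 × 0.387 × 103.8 × 25.1² = 12650 lb/ft.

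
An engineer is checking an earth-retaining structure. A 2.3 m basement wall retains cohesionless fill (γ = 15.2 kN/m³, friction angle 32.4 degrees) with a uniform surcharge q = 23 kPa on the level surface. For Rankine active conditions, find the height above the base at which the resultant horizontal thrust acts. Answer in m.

K_a = 0.3022.
Triangular part P₁ = ½K_aγH² = 12.15 at H/3 = 0.7667 m; rectangular part P₂ = K_a q H = 15.99 at H/2 = 1.150 m.
ȳ = (P₁·0.7667 + P₂·1.150)/(P₁+P₂) = 0.9845 m.

0.984 m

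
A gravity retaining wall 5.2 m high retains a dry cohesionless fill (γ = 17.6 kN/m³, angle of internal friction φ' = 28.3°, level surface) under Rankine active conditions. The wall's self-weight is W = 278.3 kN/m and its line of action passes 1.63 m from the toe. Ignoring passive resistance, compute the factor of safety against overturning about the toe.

3.08

K_a = tan²(45° − 28.3°/2) = 0.3568.
P_a = ½K_aγH² = 0.5×0.3568×17.6×5.2² = 84.89 kN/m, acting at H/3 = 1.733 m above the base.
Overturning moment M_o = P_a × H/3 = 84.89 × 1.733 = 147.2.
Resisting moment M_r = W × 1.63 = 278.3 × 1.63 = 453.6.
FS_overturning = M_r/M_o = 453.6/147.2 = 3.083.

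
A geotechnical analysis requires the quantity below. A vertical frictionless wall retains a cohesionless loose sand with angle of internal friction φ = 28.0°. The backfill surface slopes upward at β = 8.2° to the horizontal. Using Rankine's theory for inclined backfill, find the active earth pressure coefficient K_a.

0.374

K_a = cos β · (cos β − √(cos²β − cos²φ)) / (cos β + √(cos²β − cos²φ)).
cos β = 0.9898, cos φ = 0.8829, √(cos²β − cos²φ) = 0.4473.
K_a = 0.9898 × (0.9898 − 0.4473)/(0.9898 + 0.4473) = 0.3736.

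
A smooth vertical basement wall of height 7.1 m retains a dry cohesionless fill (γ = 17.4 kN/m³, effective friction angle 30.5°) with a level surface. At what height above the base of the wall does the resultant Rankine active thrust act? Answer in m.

K_a = 0.3267.
The pressure distribution is triangular, so the resultant acts at H/3 above the base = 7.1/3 = 2.367 m.

2.37 m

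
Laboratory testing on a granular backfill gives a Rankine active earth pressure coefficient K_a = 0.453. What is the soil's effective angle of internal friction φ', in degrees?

K_a = tan²(45° − φ/2) ⇒ 45° − φ/2 = arctan(√0.453) = 33.94°.
φ = 2(45° − 33.94°) = 22.11°.

22.1°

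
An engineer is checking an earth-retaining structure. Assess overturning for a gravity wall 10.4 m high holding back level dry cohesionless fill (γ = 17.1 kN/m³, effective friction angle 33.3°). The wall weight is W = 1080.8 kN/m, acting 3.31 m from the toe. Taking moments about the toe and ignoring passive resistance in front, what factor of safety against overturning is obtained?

K_a = tan²(45° − 33.3°/2) = 0.2911.
P_a = ½K_aγH² = 0.5×0.2911×17.1×10.4² = 269.2 kN/m, acting at H/3 = 3.467 m above the base.
Overturning moment M_o = P_a × H/3 = 269.2 × 3.467 = 933.3.
Resisting moment M_r = W × 3.31 = 1080.8 × 3.31 = 3577.
FS_overturning = M_r/M_o = 3577/933.3 = 3.833.

3.83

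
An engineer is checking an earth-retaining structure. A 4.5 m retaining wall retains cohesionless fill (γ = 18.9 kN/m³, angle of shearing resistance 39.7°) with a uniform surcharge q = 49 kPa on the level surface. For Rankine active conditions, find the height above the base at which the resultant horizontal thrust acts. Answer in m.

K_a = 0.2204.
Triangular part P₁ = ½K_aγH² = 42.18 at H/3 = 1.500 m; rectangular part P₂ = K_a q H = 48.60 at H/2 = 2.250 m.
ȳ = (P₁·1.500 + P₂·2.250)/(P₁+P₂) = 1.902 m.

1.90 m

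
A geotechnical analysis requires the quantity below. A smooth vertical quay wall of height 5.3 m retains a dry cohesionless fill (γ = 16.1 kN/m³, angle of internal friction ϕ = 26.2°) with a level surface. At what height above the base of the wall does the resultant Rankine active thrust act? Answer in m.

K_a = 0.3874.
The pressure distribution is triangular, so the resultant acts at H/3 above the base = 5.3/3 = 1.767 m.

1.77 m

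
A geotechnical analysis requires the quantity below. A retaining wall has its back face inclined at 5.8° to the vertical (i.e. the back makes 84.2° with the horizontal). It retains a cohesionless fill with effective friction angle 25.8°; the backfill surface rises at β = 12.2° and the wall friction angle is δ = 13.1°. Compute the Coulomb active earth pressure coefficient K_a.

K_a = sin²(α+φ) / [sin²α · sin(α−δ) · (1 + √{sin(φ+δ)sin(φ−β) / (sin(α−δ)sin(α+β))})²].
With α = 84.2°, φ = 25.8°, δ = 13.1°, β = 12.2°: K_a = 0.4837.

0.484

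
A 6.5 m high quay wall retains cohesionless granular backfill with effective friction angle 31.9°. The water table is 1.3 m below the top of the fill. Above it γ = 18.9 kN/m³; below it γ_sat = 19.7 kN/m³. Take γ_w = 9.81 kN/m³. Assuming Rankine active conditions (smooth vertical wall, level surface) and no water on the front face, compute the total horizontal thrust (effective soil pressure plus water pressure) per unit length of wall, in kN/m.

K_a = tan²(45° − φ/2) = 0.3085.
γ' = 19.7 − 9.81 = 9.890 kN/m³. Depth below WT = 5.2 m.
σ'_h at WT = K_a γ d_w = 7.580 kPa; at base = 7.580 + K_a γ' × 5.2 = 23.45 kPa.
P₁ (0–1.3 m) = ½×7.580×1.3 = 4.927. P₂ (1.3–6.5 m) = ½(7.580+23.45)×5.2 = 80.67.
P_w = ½ γ_w h₂² = 0.5×9.81×5.2² = 132.6. Total = 4.927+80.67+132.6 = 218.2 kN/m.

218 kN/m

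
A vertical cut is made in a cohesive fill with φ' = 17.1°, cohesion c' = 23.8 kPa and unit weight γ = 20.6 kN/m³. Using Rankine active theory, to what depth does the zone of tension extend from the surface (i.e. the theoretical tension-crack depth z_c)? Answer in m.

3.13 m

K_a = tan²(45° − 17.1°/2) = 0.5455; √K_a = 0.7386.
The active pressure is zero where K_a γ z = 2c√K_a, so z_c = 2c/(γ√K_a) = 2×23.8/(20.6×0.7386) = 3.128 m.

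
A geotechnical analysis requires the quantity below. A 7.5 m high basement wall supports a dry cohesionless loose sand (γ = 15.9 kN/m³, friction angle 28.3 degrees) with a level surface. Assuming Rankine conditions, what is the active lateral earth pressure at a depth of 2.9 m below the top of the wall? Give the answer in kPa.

K_a = (1 − sin φ)/(1 + sin φ) = 0.3568.
σ_h = K_a γ z = 0.3568 × 15.9 × 2.9 = 16.45 kPa.

16.5 kPa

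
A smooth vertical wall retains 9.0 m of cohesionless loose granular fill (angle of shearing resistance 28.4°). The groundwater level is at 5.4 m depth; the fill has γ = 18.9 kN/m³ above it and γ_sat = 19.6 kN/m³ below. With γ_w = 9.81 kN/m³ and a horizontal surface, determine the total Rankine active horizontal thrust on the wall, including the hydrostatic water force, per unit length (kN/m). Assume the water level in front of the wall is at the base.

315 kN/m

K_a = tan²(45° − φ/2) = 0.3554.
γ' = 19.6 − 9.81 = 9.790 kN/m³. Depth below WT = 3.6 m.
σ'_h at WT = K_a γ d_w = 36.27 kPa; at base = 36.27 + K_a γ' × 3.6 = 48.79 kPa.
P₁ (0–5.4 m) = ½×36.27×5.4 = 97.92. P₂ (5.4–9.0 m) = ½(36.27+48.79)×3.6 = 153.1.
P_w = ½ γ_w h₂² = 0.5×9.81×3.6² = 63.57. Total = 97.92+153.1+63.57 = 314.6 kN/m.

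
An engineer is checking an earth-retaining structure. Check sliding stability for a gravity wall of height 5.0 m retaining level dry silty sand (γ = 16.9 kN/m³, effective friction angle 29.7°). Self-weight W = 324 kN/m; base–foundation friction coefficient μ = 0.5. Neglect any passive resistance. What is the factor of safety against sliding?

K_a = tan²(45° − 29.7°/2) = 0.3374.
P_a = ½K_aγH² = 0.5×0.3374×16.9×5.0² = 71.27 kN/m, acting at H/3 = 1.667 m above the base.
FS_sliding = μW / P_a = 0.5×324 / 71.27 = 2.273.

2.27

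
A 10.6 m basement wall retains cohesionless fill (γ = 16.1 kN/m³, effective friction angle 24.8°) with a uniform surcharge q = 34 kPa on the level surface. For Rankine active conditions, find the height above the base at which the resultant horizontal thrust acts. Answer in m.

4.04 m

K_a = 0.4090.
Triangular part P₁ = ½K_aγH² = 369.9 at H/3 = 3.533 m; rectangular part P₂ = K_a q H = 147.4 at H/2 = 5.300 m.
ȳ = (P₁·3.533 + P₂·5.300)/(P₁+P₂) = 4.037 m.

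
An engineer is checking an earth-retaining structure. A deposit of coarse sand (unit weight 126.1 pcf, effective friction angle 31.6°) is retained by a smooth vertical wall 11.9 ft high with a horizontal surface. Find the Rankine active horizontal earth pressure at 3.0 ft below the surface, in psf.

118 psf

K_a = (1 − sin φ)/(1 + sin φ) = 0.3123.
σ_h = K_a γ z = 0.3123 × 126.1 × 3.0 = 118.2 psf.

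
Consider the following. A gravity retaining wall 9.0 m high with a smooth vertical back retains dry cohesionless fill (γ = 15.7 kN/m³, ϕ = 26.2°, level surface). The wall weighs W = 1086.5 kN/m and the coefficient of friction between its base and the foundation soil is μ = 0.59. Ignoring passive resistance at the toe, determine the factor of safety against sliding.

K_a = tan²(45° − 26.2°/2) = 0.3874.
P_a = ½K_aγH² = 0.5×0.3874×15.7×9.0² = 246.4 kN/m, acting at H/3 = 3.000 m above the base.
FS_sliding = μW / P_a = 0.59×1086.5 / 246.4 = 2.602.

2.60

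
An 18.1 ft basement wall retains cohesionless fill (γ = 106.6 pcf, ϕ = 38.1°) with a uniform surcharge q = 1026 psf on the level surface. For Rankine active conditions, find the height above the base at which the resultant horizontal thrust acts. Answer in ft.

K_a = 0.2368.
Triangular part P₁ = ½K_aγH² = 4135 at H/3 = 6.033 ft; rectangular part P₂ = K_a q H = 4398 at H/2 = 9.050 ft.
ȳ = (P₁·6.033 + P₂·9.050)/(P₁+P₂) = 7.588 ft.

7.59 ft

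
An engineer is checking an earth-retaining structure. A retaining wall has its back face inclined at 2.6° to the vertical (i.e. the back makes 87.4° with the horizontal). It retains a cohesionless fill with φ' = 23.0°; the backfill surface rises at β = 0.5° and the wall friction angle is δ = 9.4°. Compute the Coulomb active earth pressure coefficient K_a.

0.423

K_a = sin²(α+φ) / [sin²α · sin(α−δ) · (1 + √{sin(φ+δ)sin(φ−β) / (sin(α−δ)sin(α+β))})²].
With α = 87.4°, φ = 23.0°, δ = 9.4°, β = 0.5°: K_a = 0.4234.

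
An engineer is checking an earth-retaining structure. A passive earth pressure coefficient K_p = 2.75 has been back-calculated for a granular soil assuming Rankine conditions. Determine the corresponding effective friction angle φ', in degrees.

K_p = (1+sin φ)/(1−sin φ) ⇒ sin φ = (K_p − 1)/(K_p + 1) = 0.4667.
φ = arcsin(0.4667) = 27.82°.

27.8°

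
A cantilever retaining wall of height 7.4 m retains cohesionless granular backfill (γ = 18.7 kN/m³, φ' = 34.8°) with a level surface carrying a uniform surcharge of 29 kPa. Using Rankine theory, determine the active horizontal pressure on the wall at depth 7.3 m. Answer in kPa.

K_a = (1 − sin φ)/(1 + sin φ) = 0.2733.
σ_v = γz + q = 18.7 × 7.3 + 29 = 165.5 kPa.
σ_h = K_a σ_v = 0.2733 × 165.5 = 45.23 kPa.

45.2 kPa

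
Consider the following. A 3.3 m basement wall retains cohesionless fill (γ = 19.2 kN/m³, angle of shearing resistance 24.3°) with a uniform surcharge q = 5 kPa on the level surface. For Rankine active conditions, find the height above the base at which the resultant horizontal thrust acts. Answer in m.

1.17 m

K_a = 0.4169.
Triangular part P₁ = ½K_aγH² = 43.59 at H/3 = 1.100 m; rectangular part P₂ = K_a q H = 6.879 at H/2 = 1.650 m.
ȳ = (P₁·1.100 + P₂·1.650)/(P₁+P₂) = 1.175 m.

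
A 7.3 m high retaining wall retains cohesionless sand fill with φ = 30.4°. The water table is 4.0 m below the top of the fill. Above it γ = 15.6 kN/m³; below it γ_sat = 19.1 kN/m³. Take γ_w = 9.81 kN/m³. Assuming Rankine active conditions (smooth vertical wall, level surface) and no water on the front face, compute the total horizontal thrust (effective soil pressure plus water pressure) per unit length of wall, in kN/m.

K_a = tan²(45° − φ/2) = 0.3280.
γ' = 19.1 − 9.81 = 9.290 kN/m³. Depth below WT = 3.3 m.
σ'_h at WT = K_a γ d_w = 20.47 kPa; at base = 20.47 + K_a γ' × 3.3 = 30.52 kPa.
P₁ (0–4.0 m) = ½×20.47×4.0 = 40.93. P₂ (4.0–7.3 m) = ½(20.47+30.52)×3.3 = 84.13.
P_w = ½ γ_w h₂² = 0.5×9.81×3.3² = 53.42. Total = 40.93+84.13+53.42 = 178.5 kN/m.

178 kN/m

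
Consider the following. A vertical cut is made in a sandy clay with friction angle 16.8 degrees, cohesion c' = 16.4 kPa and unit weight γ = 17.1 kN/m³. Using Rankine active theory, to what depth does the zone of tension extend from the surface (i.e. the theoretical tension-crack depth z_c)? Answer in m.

2.58 m

K_a = tan²(45° − 16.8°/2) = 0.5516; √K_a = 0.7427.
The active pressure is zero where K_a γ z = 2c√K_a, so z_c = 2c/(γ√K_a) = 2×16.4/(17.1×0.7427) = 2.583 m.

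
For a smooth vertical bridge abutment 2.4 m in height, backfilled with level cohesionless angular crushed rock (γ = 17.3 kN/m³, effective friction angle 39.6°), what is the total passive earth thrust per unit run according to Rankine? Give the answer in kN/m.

K_p = tan²(45° + φ/2) = 4.516.
P_p = ½ K_p γ H² = 0.5 × 4.516 × 17.3 × 2.4² = 225.0 kN/m.

225 kN/m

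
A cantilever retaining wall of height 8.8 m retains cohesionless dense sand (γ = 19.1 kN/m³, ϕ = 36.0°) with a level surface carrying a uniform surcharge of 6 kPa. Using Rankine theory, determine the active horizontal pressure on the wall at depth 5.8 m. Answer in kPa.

30.3 kPa

K_a = (1 − sin φ)/(1 + sin φ) = 0.2596.
σ_v = γz + q = 19.1 × 5.8 + 6 = 116.8 kPa.
σ_h = K_a σ_v = 0.2596 × 116.8 = 30.32 kPa.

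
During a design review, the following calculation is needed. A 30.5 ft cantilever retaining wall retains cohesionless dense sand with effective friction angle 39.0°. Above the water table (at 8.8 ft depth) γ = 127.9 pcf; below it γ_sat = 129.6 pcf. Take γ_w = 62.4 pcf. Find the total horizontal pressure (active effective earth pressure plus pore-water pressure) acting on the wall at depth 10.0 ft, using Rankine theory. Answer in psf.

K_a = (1 − sin φ)/(1 + sin φ) = 0.2275.
γ' = 129.6 − 62.4 = 67.20 pcf.
Effective vertical stress at 10.0 ft: σ'_v = 127.9×8.8 + 67.20×1.20 = 1206 psf.
σ'_h = K_a σ'_v = 0.2275 × 1206 = 274.4 psf; u = γ_w × 1.20 = 74.88 psf.
Total σ_h = 274.4 + 74.88 = 349.3 psf.

349 psf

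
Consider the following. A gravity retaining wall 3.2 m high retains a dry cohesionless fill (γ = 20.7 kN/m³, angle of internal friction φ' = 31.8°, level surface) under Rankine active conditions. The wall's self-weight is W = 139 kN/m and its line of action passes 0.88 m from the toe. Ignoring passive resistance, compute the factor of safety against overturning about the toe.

K_a = tan²(45° − 31.8°/2) = 0.3098.
P_a = ½K_aγH² = 0.5×0.3098×20.7×3.2² = 32.83 kN/m, acting at H/3 = 1.067 m above the base.
Overturning moment M_o = P_a × H/3 = 32.83 × 1.067 = 35.02.
Resisting moment M_r = W × 0.88 = 139 × 0.88 = 122.3.
FS_overturning = M_r/M_o = 122.3/35.02 = 3.493.

3.49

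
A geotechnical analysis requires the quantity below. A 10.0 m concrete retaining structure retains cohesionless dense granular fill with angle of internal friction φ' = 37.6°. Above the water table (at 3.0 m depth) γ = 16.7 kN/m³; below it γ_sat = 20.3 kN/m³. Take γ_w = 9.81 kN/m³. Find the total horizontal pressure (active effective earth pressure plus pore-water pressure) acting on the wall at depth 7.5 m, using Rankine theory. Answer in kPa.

K_a = (1 − sin φ)/(1 + sin φ) = 0.2421.
γ' = 20.3 − 9.81 = 10.49 kN/m³.
Effective vertical stress at 7.5 m: σ'_v = 16.7×3.0 + 10.49×4.50 = 97.30 kPa.
σ'_h = K_a σ'_v = 0.2421 × 97.30 = 23.56 kPa; u = γ_w × 4.50 = 44.15 kPa.
Total σ_h = 23.56 + 44.15 = 67.70 kPa.

67.7 kPa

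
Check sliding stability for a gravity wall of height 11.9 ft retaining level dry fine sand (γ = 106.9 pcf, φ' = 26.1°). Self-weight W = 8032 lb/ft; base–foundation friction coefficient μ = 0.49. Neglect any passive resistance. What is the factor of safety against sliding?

K_a = tan²(45° − 26.1°/2) = 0.3889.
P_a = ½K_aγH² = 0.5×0.3889×106.9×11.9² = 2944 lb/ft, acting at H/3 = 3.967 ft above the base.
FS_sliding = μW / P_a = 0.49×8032 / 2944 = 1.337.

1.34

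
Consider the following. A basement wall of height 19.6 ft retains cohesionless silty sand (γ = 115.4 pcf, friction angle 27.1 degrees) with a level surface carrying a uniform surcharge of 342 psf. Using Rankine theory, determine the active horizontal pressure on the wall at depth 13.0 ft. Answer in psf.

K_a = (1 − sin φ)/(1 + sin φ) = 0.3741.
σ_v = γz + q = 115.4 × 13.0 + 342 = 1842 psf.
σ_h = K_a σ_v = 0.3741 × 1842 = 689.1 psf.

689 psf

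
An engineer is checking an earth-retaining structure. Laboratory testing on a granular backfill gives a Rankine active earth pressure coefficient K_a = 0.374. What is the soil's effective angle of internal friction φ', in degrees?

K_a = tan²(45° − φ/2) ⇒ 45° − φ/2 = arctan(√0.374) = 31.45°.
φ = 2(45° − 31.45°) = 27.10°.

27.1°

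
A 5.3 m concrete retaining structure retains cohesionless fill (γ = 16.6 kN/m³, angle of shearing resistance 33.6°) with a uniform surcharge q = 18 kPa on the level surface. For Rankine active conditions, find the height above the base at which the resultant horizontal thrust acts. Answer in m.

2.02 m

K_a = 0.2875.
Triangular part P₁ = ½K_aγH² = 67.03 at H/3 = 1.767 m; rectangular part P₂ = K_a q H = 27.43 at H/2 = 2.650 m.
ȳ = (P₁·1.767 + P₂·2.650)/(P₁+P₂) = 2.023 m.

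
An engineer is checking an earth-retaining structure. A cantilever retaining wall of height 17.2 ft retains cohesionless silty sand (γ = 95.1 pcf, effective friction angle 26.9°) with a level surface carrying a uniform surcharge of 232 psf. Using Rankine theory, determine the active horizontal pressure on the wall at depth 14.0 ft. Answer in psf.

K_a = (1 − sin φ)/(1 + sin φ) = 0.3770.
σ_v = γz + q = 95.1 × 14.0 + 232 = 1563 psf.
σ_h = K_a σ_v = 0.3770 × 1563 = 589.4 psf.

589 psf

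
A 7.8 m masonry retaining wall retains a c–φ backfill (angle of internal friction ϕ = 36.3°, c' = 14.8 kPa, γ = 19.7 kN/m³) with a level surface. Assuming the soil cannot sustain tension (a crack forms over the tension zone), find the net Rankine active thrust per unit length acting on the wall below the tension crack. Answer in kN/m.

K_a = 0.2563; √K_a = 0.5062.
Tension-crack depth z_c = 2c/(γ√K_a) = 2×14.8/(19.7×0.5062) = 2.968 m.
σ_a at base = K_a γ H − 2c√K_a = 0.2563×19.7×7.8 − 2×14.8×0.5062 = 24.39 kPa.
P_a = ½ × 24.39 × (H − z_c) = 0.5×24.39×4.832 = 58.94 kN/m.

58.9 kN/m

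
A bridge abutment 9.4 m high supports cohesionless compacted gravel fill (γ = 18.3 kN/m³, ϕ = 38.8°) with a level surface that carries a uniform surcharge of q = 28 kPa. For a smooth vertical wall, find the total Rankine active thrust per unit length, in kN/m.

246 kN/m

K_a = tan²(45° − φ/2) = 0.2296.
Soil triangle: ½ K_a γ H² = 0.5×0.2296×18.3×9.4² = 185.6 kN/m.
Surcharge rectangle: K_a q H = 0.2296×28×9.4 = 60.42 kN/m.
Total = 185.6 + 60.42 = 246.0 kN/m.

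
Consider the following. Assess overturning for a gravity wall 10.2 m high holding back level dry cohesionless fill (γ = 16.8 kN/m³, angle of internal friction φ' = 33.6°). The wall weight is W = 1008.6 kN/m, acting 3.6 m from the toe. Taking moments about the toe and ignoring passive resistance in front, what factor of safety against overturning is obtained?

K_a = tan²(45° − 33.6°/2) = 0.2875.
P_a = ½K_aγH² = 0.5×0.2875×16.8×10.2² = 251.3 kN/m, acting at H/3 = 3.400 m above the base.
Overturning moment M_o = P_a × H/3 = 251.3 × 3.400 = 854.3.
Resisting moment M_r = W × 3.6 = 1008.6 × 3.6 = 3631.
FS_overturning = M_r/M_o = 3631/854.3 = 4.250.

4.25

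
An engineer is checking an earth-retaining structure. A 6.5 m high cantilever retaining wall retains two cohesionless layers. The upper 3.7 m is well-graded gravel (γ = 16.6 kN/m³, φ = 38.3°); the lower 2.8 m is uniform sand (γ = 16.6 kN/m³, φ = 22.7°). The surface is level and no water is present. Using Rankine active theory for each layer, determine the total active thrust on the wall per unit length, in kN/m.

132 kN/m

K_a1 = tan²(45°−38.3°/2) = 0.2347; K_a2 = tan²(45°−22.7°/2) = 0.4431.
Layer 1: σ at base = K_a1 γ₁ h₁ = 14.42 kPa; P₁ = ½×14.42×3.7 = 26.67.
Layer 2: σ_v at top = γ₁h₁ = 61.42; σ_h top = K_a2×61.42 = 27.22; σ_h base = K_a2×(61.42+16.6×2.8) = 47.81.
P₂ = ½(27.22+47.81)×2.8 = 105.0. Total P_a = 26.67+105.0 = 131.7 kN/m.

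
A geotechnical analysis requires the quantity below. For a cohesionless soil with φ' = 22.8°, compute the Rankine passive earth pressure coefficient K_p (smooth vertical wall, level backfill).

2.27

K_p = (1 + sin φ)/(1 − sin φ) = tan²(45° + 22.8°/2) = 2.265.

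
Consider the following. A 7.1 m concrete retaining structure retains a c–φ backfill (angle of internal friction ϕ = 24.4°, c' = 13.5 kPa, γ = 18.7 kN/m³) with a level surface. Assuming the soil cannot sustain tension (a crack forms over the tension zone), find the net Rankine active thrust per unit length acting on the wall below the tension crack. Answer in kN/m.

K_a = 0.4153; √K_a = 0.6445.
Tension-crack depth z_c = 2c/(γ√K_a) = 2×13.5/(18.7×0.6445) = 2.240 m.
σ_a at base = K_a γ H − 2c√K_a = 0.4153×18.7×7.1 − 2×13.5×0.6445 = 37.74 kPa.
P_a = ½ × 37.74 × (H − z_c) = 0.5×37.74×4.860 = 91.71 kN/m.

91.7 kN/m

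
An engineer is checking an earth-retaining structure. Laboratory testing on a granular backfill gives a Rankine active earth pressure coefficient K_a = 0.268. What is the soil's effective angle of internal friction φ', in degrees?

35.3°

K_a = tan²(45° − φ/2) ⇒ 45° − φ/2 = arctan(√0.268) = 27.37°.
φ = 2(45° − 27.37°) = 35.26°.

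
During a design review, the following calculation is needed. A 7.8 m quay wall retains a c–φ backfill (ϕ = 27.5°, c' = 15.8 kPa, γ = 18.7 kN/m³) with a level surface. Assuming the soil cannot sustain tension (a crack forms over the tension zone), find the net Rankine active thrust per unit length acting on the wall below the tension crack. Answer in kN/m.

K_a = 0.3682; √K_a = 0.6068.
Tension-crack depth z_c = 2c/(γ√K_a) = 2×15.8/(18.7×0.6068) = 2.785 m.
σ_a at base = K_a γ H − 2c√K_a = 0.3682×18.7×7.8 − 2×15.8×0.6068 = 34.53 kPa.
P_a = ½ × 34.53 × (H − z_c) = 0.5×34.53×5.015 = 86.60 kN/m.

86.6 kN/m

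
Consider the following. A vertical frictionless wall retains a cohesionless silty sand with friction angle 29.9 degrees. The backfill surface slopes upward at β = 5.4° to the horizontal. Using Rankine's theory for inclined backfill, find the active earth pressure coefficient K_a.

K_a = cos β · (cos β − √(cos²β − cos²φ)) / (cos β + √(cos²β − cos²φ)).
cos β = 0.9956, cos φ = 0.8669, √(cos²β − cos²φ) = 0.4895.
K_a = 0.9956 × (0.9956 − 0.4895)/(0.9956 + 0.4895) = 0.3392.

0.339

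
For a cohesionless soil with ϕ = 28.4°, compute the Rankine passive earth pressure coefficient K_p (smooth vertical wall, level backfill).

2.81

K_p = (1 + sin φ)/(1 − sin φ) = tan²(45° + 28.4°/2) = 2.814.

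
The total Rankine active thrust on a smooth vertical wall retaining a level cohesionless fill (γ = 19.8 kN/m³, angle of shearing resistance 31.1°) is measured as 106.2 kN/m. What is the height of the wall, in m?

K_a = 0.3188. P_a = ½ K_a γ H² ⇒ H = √(2P_a/(K_a γ)).
H = √(2×106.2/(0.3188×19.8)) = 5.801 m.

5.80 m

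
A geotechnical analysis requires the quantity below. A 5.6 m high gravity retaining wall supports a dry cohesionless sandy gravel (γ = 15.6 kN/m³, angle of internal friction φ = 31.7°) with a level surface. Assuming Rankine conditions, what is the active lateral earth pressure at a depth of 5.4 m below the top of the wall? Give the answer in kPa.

26.2 kPa

K_a = (1 − sin φ)/(1 + sin φ) = 0.3111.
σ_h = K_a γ z = 0.3111 × 15.6 × 5.4 = 26.20 kPa.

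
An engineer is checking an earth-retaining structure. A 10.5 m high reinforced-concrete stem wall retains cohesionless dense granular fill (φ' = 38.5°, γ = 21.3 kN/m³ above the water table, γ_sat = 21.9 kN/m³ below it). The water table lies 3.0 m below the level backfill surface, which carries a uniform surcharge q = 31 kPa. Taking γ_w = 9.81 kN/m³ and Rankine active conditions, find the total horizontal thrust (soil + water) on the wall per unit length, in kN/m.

565 kN/m

K_a = tan²(45° − φ/2) = 0.2327.
γ' = 21.9 − 9.81 = 12.09 kN/m³. h₂ = H − d_w = 7.5 m.
σ'_h: at surface K_a·q = 7.212; at WT K_a(q+γd_w) = 22.08; at base K_a(q+γd_w+γ'h₂) = 43.17 kPa.
P₁ = ½(7.212+22.08)×3.0 = 43.94; P₂ = ½(22.08+43.17)×7.5 = 244.7; P_w = ½γ_w h₂² = 275.9.
Total = 43.94+244.7+275.9 = 564.5 kN/m.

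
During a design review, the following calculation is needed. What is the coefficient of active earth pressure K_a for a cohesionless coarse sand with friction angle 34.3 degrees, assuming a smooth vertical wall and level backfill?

0.279

K_a = tan²(45° − φ/2) = tan²(27.85°) = 0.2792.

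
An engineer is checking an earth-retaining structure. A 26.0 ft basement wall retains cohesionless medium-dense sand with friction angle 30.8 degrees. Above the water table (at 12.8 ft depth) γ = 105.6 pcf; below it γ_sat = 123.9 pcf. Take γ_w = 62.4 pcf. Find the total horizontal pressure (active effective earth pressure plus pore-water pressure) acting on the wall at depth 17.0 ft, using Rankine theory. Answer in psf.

782 psf

K_a = (1 − sin φ)/(1 + sin φ) = 0.3227.
γ' = 123.9 − 62.4 = 61.50 pcf.
Effective vertical stress at 17.0 ft: σ'_v = 105.6×12.8 + 61.50×4.20 = 1610 psf.
σ'_h = K_a σ'_v = 0.3227 × 1610 = 519.6 psf; u = γ_w × 4.20 = 262.1 psf.
Total σ_h = 519.6 + 262.1 = 781.6 psf.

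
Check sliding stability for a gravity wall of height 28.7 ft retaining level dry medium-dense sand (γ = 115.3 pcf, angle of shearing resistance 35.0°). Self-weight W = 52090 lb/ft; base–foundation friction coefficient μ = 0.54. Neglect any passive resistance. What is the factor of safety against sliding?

2.19

K_a = tan²(45° − 35.0°/2) = 0.2710.
P_a = ½K_aγH² = 0.5×0.2710×115.3×28.7² = 12870 lb/ft, acting at H/3 = 9.567 ft above the base.
FS_sliding = μW / P_a = 0.54×52090 / 12870 = 2.186.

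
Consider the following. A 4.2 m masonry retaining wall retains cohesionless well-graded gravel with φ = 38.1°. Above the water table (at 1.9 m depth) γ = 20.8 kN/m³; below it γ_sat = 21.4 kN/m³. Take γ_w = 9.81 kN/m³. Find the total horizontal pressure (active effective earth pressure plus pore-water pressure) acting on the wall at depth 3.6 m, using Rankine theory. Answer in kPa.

K_a = (1 − sin φ)/(1 + sin φ) = 0.2368.
γ' = 21.4 − 9.81 = 11.59 kN/m³.
Effective vertical stress at 3.6 m: σ'_v = 20.8×1.9 + 11.59×1.70 = 59.22 kPa.
σ'_h = K_a σ'_v = 0.2368 × 59.22 = 14.03 kPa; u = γ_w × 1.70 = 16.68 kPa.
Total σ_h = 14.03 + 16.68 = 30.70 kPa.

30.7 kPa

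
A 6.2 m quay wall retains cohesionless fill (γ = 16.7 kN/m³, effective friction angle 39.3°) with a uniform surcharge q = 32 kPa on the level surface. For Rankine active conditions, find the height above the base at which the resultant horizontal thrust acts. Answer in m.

K_a = 0.2245.
Triangular part P₁ = ½K_aγH² = 72.04 at H/3 = 2.067 m; rectangular part P₂ = K_a q H = 44.53 at H/2 = 3.100 m.
ȳ = (P₁·2.067 + P₂·3.100)/(P₁+P₂) = 2.461 m.

2.46 m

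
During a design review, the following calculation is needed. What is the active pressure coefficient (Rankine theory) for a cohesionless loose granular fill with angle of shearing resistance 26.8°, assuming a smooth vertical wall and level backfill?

0.378

K_a = (1 − sin φ)/(1 + sin φ) = (1 − sin 26.8°)/(1 + sin 26.8°) = 0.3785.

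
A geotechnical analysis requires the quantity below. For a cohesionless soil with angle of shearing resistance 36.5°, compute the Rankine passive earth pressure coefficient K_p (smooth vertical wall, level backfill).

3.94

K_p = (1 + sin φ)/(1 − sin φ) = tan²(45° + 36.5°/2) = 3.936.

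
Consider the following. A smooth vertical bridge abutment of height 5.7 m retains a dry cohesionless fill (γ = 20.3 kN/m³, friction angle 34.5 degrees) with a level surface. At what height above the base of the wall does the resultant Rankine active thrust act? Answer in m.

K_a = 0.2768.
The pressure distribution is triangular, so the resultant acts at H/3 above the base = 5.7/3 = 1.900 m.

1.90 m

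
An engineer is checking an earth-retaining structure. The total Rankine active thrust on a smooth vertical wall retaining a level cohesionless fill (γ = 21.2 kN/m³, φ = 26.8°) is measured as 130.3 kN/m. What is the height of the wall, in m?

5.70 m

K_a = 0.3785. P_a = ½ K_a γ H² ⇒ H = √(2P_a/(K_a γ)).
H = √(2×130.3/(0.3785×21.2)) = 5.699 m.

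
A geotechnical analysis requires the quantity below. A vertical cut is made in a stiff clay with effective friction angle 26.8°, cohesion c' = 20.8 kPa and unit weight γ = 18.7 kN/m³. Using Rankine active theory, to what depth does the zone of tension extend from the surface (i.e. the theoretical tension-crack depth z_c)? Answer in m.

3.62 m

K_a = tan²(45° − 26.8°/2) = 0.3785; √K_a = 0.6152.
The active pressure is zero where K_a γ z = 2c√K_a, so z_c = 2c/(γ√K_a) = 2×20.8/(18.7×0.6152) = 3.616 m.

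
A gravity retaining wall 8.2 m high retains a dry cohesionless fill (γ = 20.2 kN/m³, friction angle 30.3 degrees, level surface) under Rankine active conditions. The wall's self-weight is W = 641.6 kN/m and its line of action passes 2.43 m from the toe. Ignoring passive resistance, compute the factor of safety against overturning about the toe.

K_a = tan²(45° − 30.3°/2) = 0.3293.
P_a = ½K_aγH² = 0.5×0.3293×20.2×8.2² = 223.6 kN/m, acting at H/3 = 2.733 m above the base.
Overturning moment M_o = P_a × H/3 = 223.6 × 2.733 = 611.3.
Resisting moment M_r = W × 2.43 = 641.6 × 2.43 = 1559.
FS_overturning = M_r/M_o = 1559/611.3 = 2.550.

2.55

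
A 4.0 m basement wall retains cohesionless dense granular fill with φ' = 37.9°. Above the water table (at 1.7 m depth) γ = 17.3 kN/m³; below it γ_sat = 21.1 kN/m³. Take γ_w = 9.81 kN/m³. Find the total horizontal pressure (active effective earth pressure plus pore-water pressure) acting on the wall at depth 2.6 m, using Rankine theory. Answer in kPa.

18.3 kPa

K_a = (1 − sin φ)/(1 + sin φ) = 0.2389.
γ' = 21.1 − 9.81 = 11.29 kN/m³.
Effective vertical stress at 2.6 m: σ'_v = 17.3×1.7 + 11.29×0.900 = 39.57 kPa.
σ'_h = K_a σ'_v = 0.2389 × 39.57 = 9.455 kPa; u = γ_w × 0.900 = 8.829 kPa.
Total σ_h = 9.455 + 8.829 = 18.28 kPa.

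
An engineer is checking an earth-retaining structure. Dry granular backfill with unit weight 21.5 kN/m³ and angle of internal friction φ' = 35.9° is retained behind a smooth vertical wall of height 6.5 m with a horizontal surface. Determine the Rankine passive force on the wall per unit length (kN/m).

1740 kN/m

K_p = tan²(45° + φ/2) = 3.835.
P_p = ½ K_p γ H² = 0.5 × 3.835 × 21.5 × 6.5² = 1742 kN/m.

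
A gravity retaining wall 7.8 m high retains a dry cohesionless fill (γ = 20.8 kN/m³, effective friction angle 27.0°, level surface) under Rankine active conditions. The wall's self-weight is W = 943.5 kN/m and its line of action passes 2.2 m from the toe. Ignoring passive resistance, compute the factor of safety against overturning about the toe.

3.36

K_a = tan²(45° − 27.0°/2) = 0.3755.
P_a = ½K_aγH² = 0.5×0.3755×20.8×7.8² = 237.6 kN/m, acting at H/3 = 2.600 m above the base.
Overturning moment M_o = P_a × H/3 = 237.6 × 2.600 = 617.8.
Resisting moment M_r = W × 2.2 = 943.5 × 2.2 = 2076.
FS_overturning = M_r/M_o = 2076/617.8 = 3.360.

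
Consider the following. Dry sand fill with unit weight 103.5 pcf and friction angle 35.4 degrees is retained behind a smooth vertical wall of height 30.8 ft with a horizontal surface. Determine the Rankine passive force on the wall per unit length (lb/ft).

184000 lb/ft

K_p = tan²(45° + φ/2) = 3.754.
P_p = ½ K_p γ H² = 0.5 × 3.754 × 103.5 × 30.8² = 184300 lb/ft.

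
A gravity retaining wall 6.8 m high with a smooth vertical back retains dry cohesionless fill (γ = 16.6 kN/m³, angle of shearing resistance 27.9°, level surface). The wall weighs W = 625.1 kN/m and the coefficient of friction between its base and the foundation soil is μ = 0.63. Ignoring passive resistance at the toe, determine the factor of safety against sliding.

2.83

K_a = tan²(45° − 27.9°/2) = 0.3625.
P_a = ½K_aγH² = 0.5×0.3625×16.6×6.8² = 139.1 kN/m, acting at H/3 = 2.267 m above the base.
FS_sliding = μW / P_a = 0.63×625.1 / 139.1 = 2.831.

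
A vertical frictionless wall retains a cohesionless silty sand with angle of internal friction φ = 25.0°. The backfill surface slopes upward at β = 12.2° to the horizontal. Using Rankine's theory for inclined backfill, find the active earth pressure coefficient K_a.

K_a = cos β · (cos β − √(cos²β − cos²φ)) / (cos β + √(cos²β − cos²φ)).
cos β = 0.9774, cos φ = 0.9063, √(cos²β − cos²φ) = 0.3660.
K_a = 0.9774 × (0.9774 − 0.3660)/(0.9774 + 0.3660) = 0.4449.

0.445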